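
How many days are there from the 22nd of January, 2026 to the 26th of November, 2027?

January 2026: 31 − 22 = 9 days remain.
Then 21 full months totalling 638 days.
November 1–26, 2027: 26 days.
Total: 9 + 638 + 26 = 673 days.

673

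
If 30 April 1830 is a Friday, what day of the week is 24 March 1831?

Thursday

Day-of-year of April 30, 1830: 120.
Day-of-year of March 24, 1831: 83.
1830 has 365 days, so 365 − 120 = 245 days remain in 1830.
Total: 245 + 83 = 328 days.
328 mod 7 = 6, so 6 days after Friday is Thursday.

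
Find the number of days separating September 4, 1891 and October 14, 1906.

Day-of-year of September 4, 1891: 247.
Day-of-year of October 14, 1906: 287.
1891 has 365 days, so 365 − 247 = 118 days remain in 1891.
Full years 1892–1905: 11 common + 3 leap = 11×365 + 3×366 = 5113 days.
Total: 118 + 5113 + 287 = 5518 days.

5518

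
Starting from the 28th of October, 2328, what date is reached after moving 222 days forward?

the 7th of June, 2329

Count 222 days after October 28, 2328:
October 2328: 31 − 28 = 3 days remain.
Then November (30), December (31), January (31), February 2329 (28), March (31), April (30), May (31): 30 + 31 + 31 + 28 + 31 + 30 + 31 = 212 days.
June 1–7, 2329: 7 days.
Residual: 222 days.
Total: 222 days.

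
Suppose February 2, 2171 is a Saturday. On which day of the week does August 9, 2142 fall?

Thursday

Count forward from the earlier date (August 9, 2142) to the later (February 2, 2171):
Day-of-year of August 9, 2142: 221.
Day-of-year of February 2, 2171: 33.
2142 has 365 days, so 365 − 221 = 144 days remain in 2142.
Full years 2143–2170: 21 common + 7 leap = 21×365 + 7×366 = 10227 days.
Total: 144 + 10227 + 33 = 10404 days.
10404 mod 7 = 2, so 2 days before Saturday is Thursday.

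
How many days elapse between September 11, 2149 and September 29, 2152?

Day-of-year of September 11, 2149: 254.
Day-of-year of September 29, 2152: 273.
2149 has 365 days, so 365 − 254 = 111 days remain in 2149.
Full years: 2150: 365; 2151: 365. Sum = 730.
Total: 111 + 730 + 273 = 1114 days.

1114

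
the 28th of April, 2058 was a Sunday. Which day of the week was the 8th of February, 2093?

Day-of-year of April 28, 2058: 118.
Day-of-year of February 8, 2093: 39.
2058 has 365 days, so 365 − 118 = 247 days remain in 2058.
Full years 2059–2092: 25 common + 9 leap = 25×365 + 9×366 = 12419 days.
Total: 247 + 12419 + 39 = 12705 days.
12705 is a multiple of 7, so the 8th of February, 2093 falls on the same weekday: Sunday.

Sunday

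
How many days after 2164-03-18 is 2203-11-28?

14498

From March 18, 2164 to March 18, 2203: 39 years, of which 8 contain a Feb 29 — 31×365 + 8×366 = 14243 days.
(2200 is not a leap year (divisible by 100 but not 400).)
March 2203: 31 − 18 = 13 days remain.
Then April (30), May (31), June (30), July (31), August (31), September (30), October (31): 30 + 31 + 30 + 31 + 31 + 30 + 31 = 214 days.
November 1–28, 2203: 28 days.
Residual: 255 days.
Total: 14498 days.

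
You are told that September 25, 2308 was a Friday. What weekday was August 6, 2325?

Thursday

Day-of-year of September 25, 2308: 269.
Day-of-year of August 6, 2325: 218.
2308 has 366 days, so 366 − 269 = 97 days remain in 2308.
Full years 2309–2324: 12 common + 4 leap = 12×365 + 4×366 = 5844 days.
Total: 97 + 5844 + 218 = 6159 days.
6159 mod 7 = 6, so 6 days after Friday is Thursday.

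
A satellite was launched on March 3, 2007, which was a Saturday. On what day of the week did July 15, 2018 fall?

From March 3, 2007 to March 3, 2018: 11 years, of which 3 contain a Feb 29 — 8×365 + 3×366 = 4018 days.
March 2018: 31 − 3 = 28 days remain.
Then April (30), May (31), June (30): 30 + 31 + 30 = 91 days.
July 1–15, 2018: 15 days.
Residual: 134 days.
Total: 4152 days.
4152 mod 7 = 1, so 1 day after Saturday is Sunday.

Sunday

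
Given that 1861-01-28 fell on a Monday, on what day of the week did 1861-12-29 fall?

January 1861: 31 − 28 = 3 days remain.
Then 10 full months totalling 303 days.
December 1–29, 1861: 29 days.
Total: 3 + 303 + 29 = 335 days.
335 mod 7 = 6, so 6 days after Monday is Sunday.

Sunday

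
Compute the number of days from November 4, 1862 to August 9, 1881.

6853

Day-of-year of November 4, 1862: 308.
Day-of-year of August 9, 1881: 221.
1862 has 365 days, so 365 − 308 = 57 days remain in 1862.
Full years 1863–1880: 13 common + 5 leap = 13×365 + 5×366 = 6575 days.
Total: 57 + 6575 + 221 = 6853 days.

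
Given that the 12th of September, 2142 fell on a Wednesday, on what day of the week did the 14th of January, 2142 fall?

Count forward from the earlier date (January 14, 2142) to the later (September 12, 2142):
January 2142: 31 − 14 = 17 days remain.
Then February 2142 (28), March (31), April (30), May (31), June (30), July (31), August (31): 28 + 31 + 30 + 31 + 30 + 31 + 31 = 212 days.
September 1–12, 2142: 12 days.
Total: 17 + 212 + 12 = 241 days.
241 mod 7 = 3, so 3 days before Wednesday is Sunday.

Sunday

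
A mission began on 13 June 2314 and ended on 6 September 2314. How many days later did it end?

85

June 2314: 30 − 13 = 17 days remain.
Then July (31), August (31): 31 + 31 = 62 days.
September 1–6, 2314: 6 days.
Total: 17 + 62 + 6 = 85 days.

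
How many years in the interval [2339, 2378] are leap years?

Years divisible by 4 in [2339, 2378]: 2340, 2344, 2348, 2352, 2356, 2360, 2364, 2368, 2372, 2376.
No century exceptions apply. Count: 10.

10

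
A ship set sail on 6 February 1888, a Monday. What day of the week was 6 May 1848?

Count forward from the earlier date (May 6, 1848) to the later (February 6, 1888):
Day-of-year of May 6, 1848: 127.
Day-of-year of February 6, 1888: 37.
1848 has 366 days, so 366 − 127 = 239 days remain in 1848.
Full years 1849–1887: 30 common + 9 leap = 30×365 + 9×366 = 14244 days.
Total: 239 + 14244 + 37 = 14520 days.
14520 mod 7 = 2, so 2 days before Monday is Saturday.

Saturday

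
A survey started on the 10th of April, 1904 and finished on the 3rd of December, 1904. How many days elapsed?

April 1904: 30 − 10 = 20 days remain.
Then May (31), June (30), July (31), August (31), September (30), October (31), November (30): 31 + 30 + 31 + 31 + 30 + 31 + 30 = 214 days.
December 1–3, 1904: 3 days.
Total: 20 + 214 + 3 = 237 days.

237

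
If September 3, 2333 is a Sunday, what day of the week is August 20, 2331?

Count forward from the earlier date (August 20, 2331) to the later (September 3, 2333):
Day-of-year of August 20, 2331: 232.
Day-of-year of September 3, 2333: 246.
2331 has 365 days, so 365 − 232 = 133 days remain in 2331.
Full years: 2332: 366. Sum = 366.
Total: 133 + 366 + 246 = 745 days.
745 mod 7 = 3, so 3 days before Sunday is Thursday.

Thursday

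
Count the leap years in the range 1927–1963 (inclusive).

Years divisible by 4 in [1927, 1963]: 1928, 1932, 1936, 1940, 1944, 1948, 1952, 1956, 1960.
No century exceptions apply. Count: 9.

9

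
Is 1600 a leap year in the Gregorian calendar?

Yes

1600 is a leap year (divisible by 400).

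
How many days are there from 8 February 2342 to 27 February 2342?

Within February 2342: 27 − 8 = 19 days.

19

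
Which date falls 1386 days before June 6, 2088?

August 20, 2084

Count 1386 days before June 6, 2088:
Day-of-year of August 20, 2084: 233.
Day-of-year of June 6, 2088: 158.
2084 has 366 days, so 366 − 233 = 133 days remain in 2084.
Full years: 2085: 365; 2086: 365; 2087: 365. Sum = 1095.
Total: 133 + 1095 + 158 = 1386 days.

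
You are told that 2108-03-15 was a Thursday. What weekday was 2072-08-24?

Count forward from the earlier date (August 24, 2072) to the later (March 15, 2108):
Day-of-year of August 24, 2072: 237.
Day-of-year of March 15, 2108: 75.
2072 has 366 days, so 366 − 237 = 129 days remain in 2072.
Full years 2073–2107: 28 common + 7 leap = 28×365 + 7×366 = 12782 days.
Total: 129 + 12782 + 75 = 12986 days.
12986 mod 7 = 1, so 1 day before Thursday is Wednesday.

Wednesday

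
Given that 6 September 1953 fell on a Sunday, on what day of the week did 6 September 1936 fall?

Sunday

Count forward from the earlier date (September 6, 1936) to the later (September 6, 1953):
From September 6, 1936 to September 6, 1953: 17 years, of which 4 contain a Feb 29 — 13×365 + 4×366 = 6209 days.
Total: 6209 days.
6209 is a multiple of 7, so 6 September 1936 falls on the same weekday: Sunday.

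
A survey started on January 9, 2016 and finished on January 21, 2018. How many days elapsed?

743

Day-of-year of January 9, 2016: 9.
Day-of-year of January 21, 2018: 21.
2016 has 366 days, so 366 − 9 = 357 days remain in 2016.
Full years: 2017: 365. Sum = 365.
Total: 357 + 365 + 21 = 743 days.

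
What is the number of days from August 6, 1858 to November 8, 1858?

94

August 1858: 31 − 6 = 25 days remain.
Then September (30), October (31): 30 + 31 = 61 days.
November 1–8, 1858: 8 days.
Total: 25 + 61 + 8 = 94 days.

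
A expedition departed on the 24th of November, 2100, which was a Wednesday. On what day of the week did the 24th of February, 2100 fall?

Wednesday

Count forward from the earlier date (February 24, 2100) to the later (November 24, 2100):
February 2100: 28 − 24 = 4 days remain (2100 is not a leap year (divisible by 100 but not 400), so February has 28 days).
Then March (31), April (30), May (31), June (30), July (31), August (31), September (30), October (31): 31 + 30 + 31 + 30 + 31 + 31 + 30 + 31 = 245 days.
November 1–24, 2100: 24 days.
Total: 4 + 245 + 24 = 273 days.
273 is a multiple of 7, so the 24th of February, 2100 falls on the same weekday: Wednesday.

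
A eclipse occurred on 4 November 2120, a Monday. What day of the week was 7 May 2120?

Tuesday

Count forward from the earlier date (May 7, 2120) to the later (November 4, 2120):
May 2120: 31 − 7 = 24 days remain.
Then June (30), July (31), August (31), September (30), October (31): 30 + 31 + 31 + 30 + 31 = 153 days.
November 1–4, 2120: 4 days.
Total: 24 + 153 + 4 = 181 days.
181 mod 7 = 6, so 6 days before Monday is Tuesday.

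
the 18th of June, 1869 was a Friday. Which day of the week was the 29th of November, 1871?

Wednesday

Day-of-year of June 18, 1869: 169.
Day-of-year of November 29, 1871: 333.
1869 has 365 days, so 365 − 169 = 196 days remain in 1869.
Full years: 1870: 365. Sum = 365.
Total: 196 + 365 + 333 = 894 days.
894 mod 7 = 5, so 5 days after Friday is Wednesday.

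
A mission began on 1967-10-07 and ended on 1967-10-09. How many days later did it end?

Within October 1967: 9 − 7 = 2 days.

2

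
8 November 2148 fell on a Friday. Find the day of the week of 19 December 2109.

Count forward from the earlier date (December 19, 2109) to the later (November 8, 2148):
From December 19, 2109 to December 19, 2147: 38 years, of which 9 contain a Feb 29 — 29×365 + 9×366 = 13879 days.
December 2147: 31 − 19 = 12 days remain.
Then 10 full months totalling 305 days.
November 1–8, 2148: 8 days.
Residual: 325 days.
Total: 14204 days.
14204 mod 7 = 1, so 1 day before Friday is Thursday.

Thursday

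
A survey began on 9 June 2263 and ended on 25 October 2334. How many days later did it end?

26070

From June 9, 2263 to June 9, 2334: 71 years, of which 17 contain a Feb 29 — 54×365 + 17×366 = 25932 days.
(2300 is not a leap year (divisible by 100 but not 400).)
June 2334: 30 − 9 = 21 days remain.
Then July (31), August (31), September (30): 31 + 31 + 30 = 92 days.
October 1–25, 2334: 25 days.
Residual: 138 days.
Total: 26070 days.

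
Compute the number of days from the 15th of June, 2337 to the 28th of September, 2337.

105

June 2337: 30 − 15 = 15 days remain.
Then July (31), August (31): 31 + 31 = 62 days.
September 1–28, 2337: 28 days.
Total: 15 + 62 + 28 = 105 days.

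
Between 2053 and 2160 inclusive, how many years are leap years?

26

Years divisible by 4: 2056, 2060, …, 2160 — 27 in all.
Of these, 2100 is divisible by 100 but not 400, so not leap.
Leap years: 27 − 1 = 26.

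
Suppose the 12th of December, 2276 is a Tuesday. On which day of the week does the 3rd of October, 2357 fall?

Thursday

From December 12, 2276 to December 12, 2356: 80 years, of which 19 contain a Feb 29 — 61×365 + 19×366 = 29219 days.
(2300 is not a leap year (divisible by 100 but not 400).)
December 2356: 31 − 12 = 19 days remain.
Then 9 full months totalling 273 days.
October 1–3, 2357: 3 days.
Residual: 295 days.
Total: 29514 days.
29514 mod 7 = 2, so 2 days after Tuesday is Thursday.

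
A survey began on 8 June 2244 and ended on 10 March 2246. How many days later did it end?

Day-of-year of June 8, 2244: 160.
Day-of-year of March 10, 2246: 69.
2244 has 366 days, so 366 − 160 = 206 days remain in 2244.
Full years: 2245: 365. Sum = 365.
Total: 206 + 365 + 69 = 640 days.

640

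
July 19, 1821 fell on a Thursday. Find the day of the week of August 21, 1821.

Tuesday

July 1821: 31 − 19 = 12 days remain.
August 1–21, 1821: 21 days.
Total: 12 + 21 = 33 days.
33 mod 7 = 5, so 5 days after Thursday is Tuesday.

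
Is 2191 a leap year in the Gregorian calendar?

2191 is not a leap year.

No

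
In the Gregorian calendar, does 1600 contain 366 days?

Yes

1600 is a leap year (divisible by 400).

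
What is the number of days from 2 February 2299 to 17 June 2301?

865

Day-of-year of February 2, 2299: 33.
Day-of-year of June 17, 2301: 168.
2299 has 365 days, so 365 − 33 = 332 days remain in 2299.
Full years: 2300: 365. Sum = 365.
Total: 332 + 365 + 168 = 865 days.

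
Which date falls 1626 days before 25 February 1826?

13 September 1821

Count 1626 days before February 25, 1826:
Day-of-year of September 13, 1821: 256.
Day-of-year of February 25, 1826: 56.
1821 has 365 days, so 365 − 256 = 109 days remain in 1821.
Full years: 1822: 365; 1823: 365; 1824: 366; 1825: 365. Sum = 1461.
Total: 109 + 1461 + 56 = 1626 days.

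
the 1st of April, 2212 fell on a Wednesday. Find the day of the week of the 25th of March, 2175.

Saturday

Count forward from the earlier date (March 25, 2175) to the later (April 1, 2212):
Day-of-year of March 25, 2175: 84.
Day-of-year of April 1, 2212: 92.
2175 has 365 days, so 365 − 84 = 281 days remain in 2175.
Full years 2176–2211: 28 common + 8 leap = 28×365 + 8×366 = 13148 days.
Total: 281 + 13148 + 92 = 13521 days.
13521 mod 7 = 4, so 4 days before Wednesday is Saturday.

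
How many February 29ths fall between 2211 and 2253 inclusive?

Years divisible by 4 in [2211, 2253]: 2212, 2216, 2220, 2224, 2228, 2232, 2236, 2240, 2244, 2248, 2252.
No century exceptions apply. Count: 11.

11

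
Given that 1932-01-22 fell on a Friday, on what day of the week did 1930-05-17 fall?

Count forward from the earlier date (May 17, 1930) to the later (January 22, 1932):
May 17, 1930 → May 17, 1931: 365 days.
May 1931: 31 − 17 = 14 days remain.
Then June (30), July (31), August (31), September (30), October (31), November (30), December (31): 30 + 31 + 31 + 30 + 31 + 30 + 31 = 214 days.
January 1–22, 1932: 22 days.
Residual: 250 days.
Total: 615 days.
615 mod 7 = 6, so 6 days before Friday is Saturday.

Saturday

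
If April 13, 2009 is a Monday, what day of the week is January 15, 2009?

Count forward from the earlier date (January 15, 2009) to the later (April 13, 2009):
January 2009: 31 − 15 = 16 days remain.
Then February 2009 (28), March (31): 28 + 31 = 59 days.
April 1–13, 2009: 13 days.
Total: 16 + 59 + 13 = 88 days.
88 mod 7 = 4, so 4 days before Monday is Thursday.

Thursday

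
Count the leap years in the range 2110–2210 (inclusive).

24

Years divisible by 4: 2112, 2116, …, 2208 — 25 in all.
Of these, 2200 is divisible by 100 but not 400, so not leap.
Leap years: 25 − 1 = 24.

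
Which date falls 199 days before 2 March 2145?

15 August 2144

Count 199 days before March 2, 2145:
August 2144: 31 − 15 = 16 days remain.
Then September (30), October (31), November (30), December (31), January (31), February 2145 (28): 30 + 31 + 30 + 31 + 31 + 28 = 181 days.
March 1–2, 2145: 2 days.
Total: 16 + 181 + 2 = 199 days.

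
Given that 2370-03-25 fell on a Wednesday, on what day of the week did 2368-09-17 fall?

Tuesday

Count forward from the earlier date (September 17, 2368) to the later (March 25, 2370):
September 17, 2368 → September 17, 2369: 365 days.
September 2369: 30 − 17 = 13 days remain.
Then October (31), November (30), December (31), January (31), February 2370 (28): 31 + 30 + 31 + 31 + 28 = 151 days.
March 1–25, 2370: 25 days.
Residual: 189 days.
Total: 554 days.
554 mod 7 = 1, so 1 day before Wednesday is Tuesday.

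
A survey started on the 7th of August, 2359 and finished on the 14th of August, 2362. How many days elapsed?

1103

August 7, 2359 → August 7, 2360: 366 days (2360 is a leap year).
August 7, 2360 → August 7, 2361: 365 days.
August 7, 2361 → August 7, 2362: 365 days.
Within August 2362: 14 − 7 = 7 days.
Total: 1103 days.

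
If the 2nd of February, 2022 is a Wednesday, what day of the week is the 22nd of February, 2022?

Tuesday

Within February 2022: 22 − 2 = 20 days.
20 mod 7 = 6, so 6 days after Wednesday is Tuesday.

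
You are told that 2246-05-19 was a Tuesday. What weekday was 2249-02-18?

May 19, 2246 → May 19, 2247: 365 days.
May 19, 2247 → May 19, 2248: 366 days (2248 is a leap year).
May 2248: 31 − 19 = 12 days remain.
Then June (30), July (31), August (31), September (30), October (31), November (30), December (31), January (31): 30 + 31 + 31 + 30 + 31 + 30 + 31 + 31 = 245 days.
February 1–18, 2249: 18 days (2249 is not a leap year).
Residual: 275 days.
Total: 1006 days.
1006 mod 7 = 5, so 5 days after Tuesday is Sunday.

Sunday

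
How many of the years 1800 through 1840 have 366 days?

Years divisible by 4 in [1800, 1840]: 1800, 1804, 1808, 1812, 1816, 1820, 1824, 1828, 1832, 1836, 1840.
Of these, 1800 is divisible by 100 but not 400, so not leap.
Leap years: 11 − 1 = 10.

10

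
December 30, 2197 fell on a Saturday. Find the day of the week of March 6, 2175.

Count forward from the earlier date (March 6, 2175) to the later (December 30, 2197):
From March 6, 2175 to March 6, 2197: 22 years, of which 6 contain a Feb 29 — 16×365 + 6×366 = 8036 days.
March 2197: 31 − 6 = 25 days remain.
Then April (30), May (31), June (30), July (31), August (31), September (30), October (31), November (30): 30 + 31 + 30 + 31 + 31 + 30 + 31 + 30 = 244 days.
December 1–30, 2197: 30 days.
Residual: 299 days.
Total: 8335 days.
8335 mod 7 = 5, so 5 days before Saturday is Monday.

Monday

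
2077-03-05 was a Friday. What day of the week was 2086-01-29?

Day-of-year of March 5, 2077: 64.
Day-of-year of January 29, 2086: 29.
2077 has 365 days, so 365 − 64 = 301 days remain in 2077.
Full years 2078–2085: 6 common + 2 leap = 6×365 + 2×366 = 2922 days.
Total: 301 + 2922 + 29 = 3252 days.
3252 mod 7 = 4, so 4 days after Friday is Tuesday.

Tuesday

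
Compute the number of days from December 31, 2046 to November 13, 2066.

7257

Day-of-year of December 31, 2046: 365.
Day-of-year of November 13, 2066: 317.
2046 has 365 days, so 365 − 365 = 0 days remain in 2046.
Full years 2047–2065: 14 common + 5 leap = 14×365 + 5×366 = 6940 days.
Total: 0 + 6940 + 317 = 7257 days.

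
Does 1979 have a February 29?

No

1979 is not a leap year.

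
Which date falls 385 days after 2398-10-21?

2399-11-10

Count 385 days after October 21, 2398:
October 21, 2398 → October 21, 2399: 365 days.
October 2399: 31 − 21 = 10 days remain.
November 1–10, 2399: 10 days.
Residual: 20 days.
Total: 385 days.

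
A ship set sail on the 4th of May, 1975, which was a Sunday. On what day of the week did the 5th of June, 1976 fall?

Saturday

Day-of-year of May 4, 1975: 124.
Day-of-year of June 5, 1976: 157.
1975 has 365 days, so 365 − 124 = 241 days remain in 1975.
Total: 241 + 157 = 398 days.
398 mod 7 = 6, so 6 days after Sunday is Saturday.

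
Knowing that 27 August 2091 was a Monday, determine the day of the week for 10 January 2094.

Day-of-year of August 27, 2091: 239.
Day-of-year of January 10, 2094: 10.
2091 has 365 days, so 365 − 239 = 126 days remain in 2091.
Full years: 2092: 366; 2093: 365. Sum = 731.
Total: 126 + 731 + 10 = 867 days.
867 mod 7 = 6, so 6 days after Monday is Sunday.

Sunday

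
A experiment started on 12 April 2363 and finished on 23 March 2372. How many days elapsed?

3268

Day-of-year of April 12, 2363: 102.
Day-of-year of March 23, 2372: 83.
2363 has 365 days, so 365 − 102 = 263 days remain in 2363.
Full years 2364–2371: 6 common + 2 leap = 6×365 + 2×366 = 2922 days.
Total: 263 + 2922 + 83 = 3268 days.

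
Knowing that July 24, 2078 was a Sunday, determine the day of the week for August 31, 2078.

Wednesday

July 2078: 31 − 24 = 7 days remain.
August 1–31, 2078: 31 days.
Total: 7 + 31 = 38 days.
38 mod 7 = 3, so 3 days after Sunday is Wednesday.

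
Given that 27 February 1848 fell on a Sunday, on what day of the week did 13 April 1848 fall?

February 1848: 29 − 27 = 2 days remain (1848 is a leap year, so February has 29 days).
Then March (31): 31 days.
April 1–13, 1848: 13 days.
Total: 2 + 31 + 13 = 46 days.
46 mod 7 = 4, so 4 days after Sunday is Thursday.

Thursday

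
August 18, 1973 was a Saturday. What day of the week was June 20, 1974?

Thursday

Day-of-year of August 18, 1973: 230.
Day-of-year of June 20, 1974: 171.
1973 has 365 days, so 365 − 230 = 135 days remain in 1973.
Total: 135 + 171 = 306 days.
306 mod 7 = 5, so 5 days after Saturday is Thursday.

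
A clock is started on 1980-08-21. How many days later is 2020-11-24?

14705

Day-of-year of August 21, 1980: 234.
Day-of-year of November 24, 2020: 329.
1980 has 366 days, so 366 − 234 = 132 days remain in 1980.
Full years 1981–2019: 30 common + 9 leap = 30×365 + 9×366 = 14244 days.
Total: 132 + 14244 + 329 = 14705 days.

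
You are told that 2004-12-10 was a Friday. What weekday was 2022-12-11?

From December 10, 2004 to December 10, 2022: 18 years, of which 4 contain a Feb 29 — 14×365 + 4×366 = 6574 days.
Within December 2022: 11 − 10 = 1 day.
Total: 6575 days.
6575 mod 7 = 2, so 2 days after Friday is Sunday.

Sunday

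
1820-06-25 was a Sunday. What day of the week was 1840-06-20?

Saturday

Day-of-year of June 25, 1820: 177.
Day-of-year of June 20, 1840: 172.
1820 has 366 days, so 366 − 177 = 189 days remain in 1820.
Full years 1821–1839: 15 common + 4 leap = 15×365 + 4×366 = 6939 days.
Total: 189 + 6939 + 172 = 7300 days.
7300 mod 7 = 6, so 6 days after Sunday is Saturday.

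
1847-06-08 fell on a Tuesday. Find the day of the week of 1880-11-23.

From June 8, 1847 to June 8, 1880: 33 years, of which 9 contain a Feb 29 — 24×365 + 9×366 = 12054 days.
June 1880: 30 − 8 = 22 days remain.
Then July (31), August (31), September (30), October (31): 31 + 31 + 30 + 31 = 123 days.
November 1–23, 1880: 23 days.
Residual: 168 days.
Total: 12222 days.
12222 is a multiple of 7, so 1880-11-23 falls on the same weekday: Tuesday.

Tuesday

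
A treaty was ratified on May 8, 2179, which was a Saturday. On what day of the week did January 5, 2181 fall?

May 8, 2179 → May 8, 2180: 366 days (2180 is a leap year).
May 2180: 31 − 8 = 23 days remain.
Then June (30), July (31), August (31), September (30), October (31), November (30), December (31): 30 + 31 + 31 + 30 + 31 + 30 + 31 = 214 days.
January 1–5, 2181: 5 days.
Residual: 242 days.
Total: 608 days.
608 mod 7 = 6, so 6 days after Saturday is Friday.

Friday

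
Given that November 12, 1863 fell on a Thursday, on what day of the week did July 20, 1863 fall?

Count forward from the earlier date (July 20, 1863) to the later (November 12, 1863):
July 1863: 31 − 20 = 11 days remain.
Then August (31), September (30), October (31): 31 + 30 + 31 = 92 days.
November 1–12, 1863: 12 days.
Total: 11 + 92 + 12 = 115 days.
115 mod 7 = 3, so 3 days before Thursday is Monday.

Monday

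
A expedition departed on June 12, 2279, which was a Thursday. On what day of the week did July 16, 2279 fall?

Wednesday

June 2279: 30 − 12 = 18 days remain.
July 1–16, 2279: 16 days.
Total: 18 + 16 = 34 days.
34 mod 7 = 6, so 6 days after Thursday is Wednesday.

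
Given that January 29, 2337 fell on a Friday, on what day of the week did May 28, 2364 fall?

Thursday

Day-of-year of January 29, 2337: 29.
Day-of-year of May 28, 2364: 149.
2337 has 365 days, so 365 − 29 = 336 days remain in 2337.
Full years 2338–2363: 20 common + 6 leap = 20×365 + 6×366 = 9496 days.
Total: 336 + 9496 + 149 = 9981 days.
9981 mod 7 = 6, so 6 days after Friday is Thursday.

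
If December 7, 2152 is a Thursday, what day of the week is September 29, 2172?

Tuesday

From December 7, 2152 to December 7, 2171: 19 years, of which 4 contain a Feb 29 — 15×365 + 4×366 = 6939 days.
December 2171: 31 − 7 = 24 days remain.
Then January (31), February 2172 (29), March (31), April (30), May (31), June (30), July (31), August (31): 31 + 29 + 31 + 30 + 31 + 30 + 31 + 31 = 244 days.
September 1–29, 2172: 29 days.
Residual: 297 days.
Total: 7236 days.
7236 mod 7 = 5, so 5 days after Thursday is Tuesday.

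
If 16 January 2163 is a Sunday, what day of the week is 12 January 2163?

Wednesday

Count forward from the earlier date (January 12, 2163) to the later (January 16, 2163):
Within January 2163: 16 − 12 = 4 days.
4 mod 7 = 4, so 4 days before Sunday is Wednesday.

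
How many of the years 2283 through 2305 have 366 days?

5

Years divisible by 4 in [2283, 2305]: 2284, 2288, 2292, 2296, 2300, 2304.
Of these, 2300 is divisible by 100 but not 400, so not leap.
Leap years: 6 − 1 = 5.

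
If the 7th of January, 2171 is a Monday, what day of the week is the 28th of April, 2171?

Sunday

January 2171: 31 − 7 = 24 days remain.
Then February 2171 (28), March (31): 28 + 31 = 59 days.
April 1–28, 2171: 28 days.
Total: 24 + 59 + 28 = 111 days.
111 mod 7 = 6, so 6 days after Monday is Sunday.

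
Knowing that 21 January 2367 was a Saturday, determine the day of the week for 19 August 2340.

Monday

Count forward from the earlier date (August 19, 2340) to the later (January 21, 2367):
From August 19, 2340 to August 19, 2366: 26 years, of which 6 contain a Feb 29 — 20×365 + 6×366 = 9496 days.
August 2366: 31 − 19 = 12 days remain.
Then September (30), October (31), November (30), December (31): 30 + 31 + 30 + 31 = 122 days.
January 1–21, 2367: 21 days.
Residual: 155 days.
Total: 9651 days.
9651 mod 7 = 5, so 5 days before Saturday is Monday.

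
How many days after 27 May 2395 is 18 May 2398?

Day-of-year of May 27, 2395: 147.
Day-of-year of May 18, 2398: 138.
2395 has 365 days, so 365 − 147 = 218 days remain in 2395.
Full years: 2396: 366; 2397: 365. Sum = 731.
Total: 218 + 731 + 138 = 1087 days.

1087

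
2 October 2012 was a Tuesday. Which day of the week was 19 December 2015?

October 2, 2012 → October 2, 2013: 365 days.
October 2, 2013 → October 2, 2014: 365 days.
October 2, 2014 → October 2, 2015: 365 days.
October 2015: 31 − 2 = 29 days remain.
Then November (30): 30 days.
December 1–19, 2015: 19 days.
Residual: 78 days.
Total: 1173 days.
1173 mod 7 = 4, so 4 days after Tuesday is Saturday.

Saturday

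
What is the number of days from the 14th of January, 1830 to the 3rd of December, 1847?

6532

Day-of-year of January 14, 1830: 14.
Day-of-year of December 3, 1847: 337.
1830 has 365 days, so 365 − 14 = 351 days remain in 1830.
Full years 1831–1846: 12 common + 4 leap = 12×365 + 4×366 = 5844 days.
Total: 351 + 5844 + 337 = 6532 days.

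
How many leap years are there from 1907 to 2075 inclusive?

42

Years divisible by 4: 1908, 1912, …, 2072 — 42 in all.
2000 is divisible by 400, so still leap.
No century exceptions apply. Count: 42.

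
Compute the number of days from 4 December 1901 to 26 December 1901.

Within December 1901: 26 − 4 = 22 days.

22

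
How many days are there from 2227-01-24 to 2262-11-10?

13074

Day-of-year of January 24, 2227: 24.
Day-of-year of November 10, 2262: 314.
2227 has 365 days, so 365 − 24 = 341 days remain in 2227.
Full years 2228–2261: 25 common + 9 leap = 25×365 + 9×366 = 12419 days.
Total: 341 + 12419 + 314 = 13074 days.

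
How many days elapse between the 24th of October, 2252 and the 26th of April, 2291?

Day-of-year of October 24, 2252: 298.
Day-of-year of April 26, 2291: 116.
2252 has 366 days, so 366 − 298 = 68 days remain in 2252.
Full years 2253–2290: 29 common + 9 leap = 29×365 + 9×366 = 13879 days.
Total: 68 + 13879 + 116 = 14063 days.

14063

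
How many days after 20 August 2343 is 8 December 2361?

6685

From August 20, 2343 to August 20, 2361: 18 years, of which 5 contain a Feb 29 — 13×365 + 5×366 = 6575 days.
August 2361: 31 − 20 = 11 days remain.
Then September (30), October (31), November (30): 30 + 31 + 30 = 91 days.
December 1–8, 2361: 8 days.
Residual: 110 days.
Total: 6685 days.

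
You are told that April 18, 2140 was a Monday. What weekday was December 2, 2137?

Monday

Count forward from the earlier date (December 2, 2137) to the later (April 18, 2140):
December 2, 2137 → December 2, 2138: 365 days.
December 2, 2138 → December 2, 2139: 365 days.
December 2139: 31 − 2 = 29 days remain.
Then January (31), February 2140 (29), March (31): 31 + 29 + 31 = 91 days.
April 1–18, 2140: 18 days.
Residual: 138 days.
Total: 868 days.
868 is a multiple of 7, so December 2, 2137 falls on the same weekday: Monday.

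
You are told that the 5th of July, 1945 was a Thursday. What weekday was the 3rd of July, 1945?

Tuesday

Count forward from the earlier date (July 3, 1945) to the later (July 5, 1945):
Within July 1945: 5 − 3 = 2 days.
2 mod 7 = 2, so 2 days before Thursday is Tuesday.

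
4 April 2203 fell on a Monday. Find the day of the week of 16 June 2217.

Monday

From April 4, 2203 to April 4, 2217: 14 years, of which 4 contain a Feb 29 — 10×365 + 4×366 = 5114 days.
April 2217: 30 − 4 = 26 days remain.
Then May (31): 31 days.
June 1–16, 2217: 16 days.
Residual: 73 days.
Total: 5187 days.
5187 is a multiple of 7, so 16 June 2217 falls on the same weekday: Monday.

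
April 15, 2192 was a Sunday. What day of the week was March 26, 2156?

Friday

Count forward from the earlier date (March 26, 2156) to the later (April 15, 2192):
From March 26, 2156 to March 26, 2192: 36 years, of which 9 contain a Feb 29 — 27×365 + 9×366 = 13149 days.
March 2192: 31 − 26 = 5 days remain.
April 1–15, 2192: 15 days.
Residual: 20 days.
Total: 13169 days.
13169 mod 7 = 2, so 2 days before Sunday is Friday.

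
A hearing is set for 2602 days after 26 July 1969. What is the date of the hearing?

9 September 1976

Count 2602 days after July 26, 1969:
Day-of-year of July 26, 1969: 207.
Day-of-year of September 9, 1976: 253.
1969 has 365 days, so 365 − 207 = 158 days remain in 1969.
Full years: 1970: 365; 1971: 365; 1972: 366; 1973: 365; 1974: 365; 1975: 365. Sum = 2191.
Total: 158 + 2191 + 253 = 2602 days.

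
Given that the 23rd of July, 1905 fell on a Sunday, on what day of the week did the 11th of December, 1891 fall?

Count forward from the earlier date (December 11, 1891) to the later (July 23, 1905):
From December 11, 1891 to December 11, 1904: 13 years, of which 3 contain a Feb 29 — 10×365 + 3×366 = 4748 days.
(1900 is not a leap year (divisible by 100 but not 400).)
December 1904: 31 − 11 = 20 days remain.
Then January (31), February 1905 (28), March (31), April (30), May (31), June (30): 31 + 28 + 31 + 30 + 31 + 30 = 181 days.
July 1–23, 1905: 23 days.
Residual: 224 days.
Total: 4972 days.
4972 mod 7 = 2, so 2 days before Sunday is Friday.

Friday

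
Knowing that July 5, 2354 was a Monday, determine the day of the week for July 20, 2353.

Count forward from the earlier date (July 20, 2353) to the later (July 5, 2354):
July 2353: 31 − 20 = 11 days remain.
Then 11 full months totalling 334 days.
July 1–5, 2354: 5 days.
Residual: 350 days.
Total: 350 days.
350 is a multiple of 7, so July 20, 2353 falls on the same weekday: Monday.

Monday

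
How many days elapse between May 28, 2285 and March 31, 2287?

May 28, 2285 → May 28, 2286: 365 days.
May 2286: 31 − 28 = 3 days remain.
Then 9 full months totalling 273 days.
March 1–31, 2287: 31 days.
Residual: 307 days.
Total: 672 days.

672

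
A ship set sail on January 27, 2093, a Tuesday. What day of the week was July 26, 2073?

Count forward from the earlier date (July 26, 2073) to the later (January 27, 2093):
From July 26, 2073 to July 26, 2092: 19 years, of which 5 contain a Feb 29 — 14×365 + 5×366 = 6940 days.
July 2092: 31 − 26 = 5 days remain.
Then August (31), September (30), October (31), November (30), December (31): 31 + 30 + 31 + 30 + 31 = 153 days.
January 1–27, 2093: 27 days.
Residual: 185 days.
Total: 7125 days.
7125 mod 7 = 6, so 6 days before Tuesday is Wednesday.

Wednesday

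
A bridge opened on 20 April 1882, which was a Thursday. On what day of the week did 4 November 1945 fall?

Sunday

From April 20, 1882 to April 20, 1945: 63 years, of which 15 contain a Feb 29 — 48×365 + 15×366 = 23010 days.
(1900 is not a leap year (divisible by 100 but not 400).)
April 1945: 30 − 20 = 10 days remain.
Then May (31), June (30), July (31), August (31), September (30), October (31): 31 + 30 + 31 + 31 + 30 + 31 = 184 days.
November 1–4, 1945: 4 days.
Residual: 198 days.
Total: 23208 days.
23208 mod 7 = 3, so 3 days after Thursday is Sunday.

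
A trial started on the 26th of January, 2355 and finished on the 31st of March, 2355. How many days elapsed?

64

January 2355: 31 − 26 = 5 days remain.
Then February 2355 (28): 28 days.
March 1–31, 2355: 31 days.
Total: 5 + 28 + 31 = 64 days.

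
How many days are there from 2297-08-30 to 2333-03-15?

Day-of-year of August 30, 2297: 242.
Day-of-year of March 15, 2333: 74.
2297 has 365 days, so 365 − 242 = 123 days remain in 2297.
Full years 2298–2332: 27 common + 8 leap = 27×365 + 8×366 = 12783 days.
Total: 123 + 12783 + 74 = 12980 days.

12980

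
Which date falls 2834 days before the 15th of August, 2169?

the 11th of November, 2161

Count 2834 days before August 15, 2169:
Day-of-year of November 11, 2161: 315.
Day-of-year of August 15, 2169: 227.
2161 has 365 days, so 365 − 315 = 50 days remain in 2161.
Full years 2162–2168: 5 common + 2 leap = 5×365 + 2×366 = 2557 days.
Total: 50 + 2557 + 227 = 2834 days.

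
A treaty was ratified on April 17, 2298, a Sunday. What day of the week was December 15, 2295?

Sunday

Count forward from the earlier date (December 15, 2295) to the later (April 17, 2298):
Day-of-year of December 15, 2295: 349.
Day-of-year of April 17, 2298: 107.
2295 has 365 days, so 365 − 349 = 16 days remain in 2295.
Full years: 2296: 366; 2297: 365. Sum = 731.
Total: 16 + 731 + 107 = 854 days.
854 is a multiple of 7, so December 15, 2295 falls on the same weekday: Sunday.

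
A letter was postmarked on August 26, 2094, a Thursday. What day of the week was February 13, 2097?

August 26, 2094 → August 26, 2095: 365 days.
August 26, 2095 → August 26, 2096: 366 days (2096 is a leap year).
August 2096: 31 − 26 = 5 days remain.
Then September (30), October (31), November (30), December (31), January (31): 30 + 31 + 30 + 31 + 31 = 153 days.
February 1–13, 2097: 13 days (2097 is not a leap year).
Residual: 171 days.
Total: 902 days.
902 mod 7 = 6, so 6 days after Thursday is Wednesday.

Wednesday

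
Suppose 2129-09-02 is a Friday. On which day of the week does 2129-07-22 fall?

Count forward from the earlier date (July 22, 2129) to the later (September 2, 2129):
July 2129: 31 − 22 = 9 days remain.
Then August (31): 31 days.
September 1–2, 2129: 2 days.
Total: 9 + 31 + 2 = 42 days.
42 is a multiple of 7, so 2129-07-22 falls on the same weekday: Friday.

Friday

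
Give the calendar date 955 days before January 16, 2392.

June 5, 2389

Count 955 days before January 16, 2392:
June 5, 2389 → June 5, 2390: 365 days.
June 5, 2390 → June 5, 2391: 365 days.
June 2391: 30 − 5 = 25 days remain.
Then July (31), August (31), September (30), October (31), November (30), December (31): 31 + 31 + 30 + 31 + 30 + 31 = 184 days.
January 1–16, 2392: 16 days.
Residual: 225 days.
Total: 955 days.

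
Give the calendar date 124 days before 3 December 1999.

1 August 1999

Count 124 days before December 3, 1999:
August 1999: 31 − 1 = 30 days remain.
Then September (30), October (31), November (30): 30 + 31 + 30 = 91 days.
December 1–3, 1999: 3 days.
Total: 30 + 91 + 3 = 124 days.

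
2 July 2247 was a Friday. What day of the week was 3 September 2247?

Friday

July 2247: 31 − 2 = 29 days remain.
Then August (31): 31 days.
September 1–3, 2247: 3 days.
Total: 29 + 31 + 3 = 63 days.
63 is a multiple of 7, so 3 September 2247 falls on the same weekday: Friday.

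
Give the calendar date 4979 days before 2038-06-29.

2024-11-10

Count 4979 days before June 29, 2038:
Day-of-year of November 10, 2024: 315.
Day-of-year of June 29, 2038: 180.
2024 has 366 days, so 366 − 315 = 51 days remain in 2024.
Full years 2025–2037: 10 common + 3 leap = 10×365 + 3×366 = 4748 days.
Total: 51 + 4748 + 180 = 4979 days.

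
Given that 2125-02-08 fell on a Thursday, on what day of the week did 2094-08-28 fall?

Count forward from the earlier date (August 28, 2094) to the later (February 8, 2125):
From August 28, 2094 to August 28, 2124: 30 years, of which 7 contain a Feb 29 — 23×365 + 7×366 = 10957 days.
(2100 is not a leap year (divisible by 100 but not 400).)
August 2124: 31 − 28 = 3 days remain.
Then September (30), October (31), November (30), December (31), January (31): 30 + 31 + 30 + 31 + 31 = 153 days.
February 1–8, 2125: 8 days (2125 is not a leap year).
Residual: 164 days.
Total: 11121 days.
11121 mod 7 = 5, so 5 days before Thursday is Saturday.

Saturday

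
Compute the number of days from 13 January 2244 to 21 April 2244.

99

January 2244: 31 − 13 = 18 days remain.
Then February 2244 (29), March (31): 29 + 31 = 60 days.
April 1–21, 2244: 21 days.
Total: 18 + 60 + 21 = 99 days.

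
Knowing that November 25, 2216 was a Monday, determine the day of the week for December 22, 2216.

November 2216: 30 − 25 = 5 days remain.
December 1–22, 2216: 22 days.
Total: 5 + 22 = 27 days.
27 mod 7 = 6, so 6 days after Monday is Sunday.

Sunday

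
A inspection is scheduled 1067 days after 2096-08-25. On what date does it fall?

2099-07-28

Count 1067 days after August 25, 2096:
Day-of-year of August 25, 2096: 238.
Day-of-year of July 28, 2099: 209.
2096 has 366 days, so 366 − 238 = 128 days remain in 2096.
Full years: 2097: 365; 2098: 365. Sum = 730.
Total: 128 + 730 + 209 = 1067 days.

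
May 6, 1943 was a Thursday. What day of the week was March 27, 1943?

Saturday

Count forward from the earlier date (March 27, 1943) to the later (May 6, 1943):
March 1943: 31 − 27 = 4 days remain.
Then April (30): 30 days.
May 1–6, 1943: 6 days.
Total: 4 + 30 + 6 = 40 days.
40 mod 7 = 5, so 5 days before Thursday is Saturday.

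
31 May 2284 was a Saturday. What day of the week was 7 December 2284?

May 2284: 31 − 31 = 0 days remain.
Then June (30), July (31), August (31), September (30), October (31), November (30): 30 + 31 + 31 + 30 + 31 + 30 = 183 days.
December 1–7, 2284: 7 days.
Total: 0 + 183 + 7 = 190 days.
190 mod 7 = 1, so 1 day after Saturday is Sunday.

Sunday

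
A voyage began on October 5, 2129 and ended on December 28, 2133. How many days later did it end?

October 5, 2129 → October 5, 2130: 365 days.
October 5, 2130 → October 5, 2131: 365 days.
October 5, 2131 → October 5, 2132: 366 days (2132 is a leap year).
October 5, 2132 → October 5, 2133: 365 days.
October 2133: 31 − 5 = 26 days remain.
Then November (30): 30 days.
December 1–28, 2133: 28 days.
Residual: 84 days.
Total: 1545 days.

1545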